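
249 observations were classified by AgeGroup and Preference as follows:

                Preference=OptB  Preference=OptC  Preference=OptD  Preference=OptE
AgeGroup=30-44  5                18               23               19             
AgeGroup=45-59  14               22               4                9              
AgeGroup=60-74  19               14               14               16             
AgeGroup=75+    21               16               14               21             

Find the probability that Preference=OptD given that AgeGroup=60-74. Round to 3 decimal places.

0.222

Total with AgeGroup=60-74: 19 + 14 + 14 + 16 = 63.
P(Preference=OptD | AgeGroup=60-74) = 14/63 = 0.222.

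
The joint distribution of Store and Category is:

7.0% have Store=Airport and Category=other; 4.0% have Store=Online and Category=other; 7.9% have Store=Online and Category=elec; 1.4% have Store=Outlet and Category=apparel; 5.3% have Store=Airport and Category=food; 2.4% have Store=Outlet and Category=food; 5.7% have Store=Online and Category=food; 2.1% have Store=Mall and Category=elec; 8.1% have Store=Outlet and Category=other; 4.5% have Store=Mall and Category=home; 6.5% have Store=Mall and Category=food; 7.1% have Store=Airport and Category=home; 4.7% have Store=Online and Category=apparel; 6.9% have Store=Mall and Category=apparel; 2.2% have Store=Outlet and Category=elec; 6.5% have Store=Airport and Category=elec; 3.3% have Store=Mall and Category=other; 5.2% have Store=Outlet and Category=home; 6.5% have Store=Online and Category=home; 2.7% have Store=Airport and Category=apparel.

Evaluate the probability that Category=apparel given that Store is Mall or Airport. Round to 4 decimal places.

0.1850

P(Store=Mall) = 0.065 + 0.069 + 0.021 + 0.045 + 0.033 = 0.233.
P(Store=Airport) = 0.053 + 0.027 + 0.065 + 0.071 + 0.070 = 0.286.
P(Store ∈ {Mall, Airport}) = 0.233 + 0.286 = 0.519; P(Category=apparel, Store ∈ {Mall, Airport}) = 0.069 + 0.027 = 0.096.
P(Category=apparel | Store ∈ {Mall, Airport}) = 0.096/0.519 = 0.1850.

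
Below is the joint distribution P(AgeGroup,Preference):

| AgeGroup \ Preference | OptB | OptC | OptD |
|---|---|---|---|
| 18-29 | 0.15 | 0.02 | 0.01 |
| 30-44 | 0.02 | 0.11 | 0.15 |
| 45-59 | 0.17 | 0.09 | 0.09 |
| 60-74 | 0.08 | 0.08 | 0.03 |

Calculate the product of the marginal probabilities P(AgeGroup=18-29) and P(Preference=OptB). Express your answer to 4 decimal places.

0.0756

P(AgeGroup=18-29) = 0.15 + 0.02 + 0.01 = 0.18.
P(Preference=OptB) = 0.15 + 0.02 + 0.17 + 0.08 = 0.42.
Product: 0.18 × 0.42 = 0.0756.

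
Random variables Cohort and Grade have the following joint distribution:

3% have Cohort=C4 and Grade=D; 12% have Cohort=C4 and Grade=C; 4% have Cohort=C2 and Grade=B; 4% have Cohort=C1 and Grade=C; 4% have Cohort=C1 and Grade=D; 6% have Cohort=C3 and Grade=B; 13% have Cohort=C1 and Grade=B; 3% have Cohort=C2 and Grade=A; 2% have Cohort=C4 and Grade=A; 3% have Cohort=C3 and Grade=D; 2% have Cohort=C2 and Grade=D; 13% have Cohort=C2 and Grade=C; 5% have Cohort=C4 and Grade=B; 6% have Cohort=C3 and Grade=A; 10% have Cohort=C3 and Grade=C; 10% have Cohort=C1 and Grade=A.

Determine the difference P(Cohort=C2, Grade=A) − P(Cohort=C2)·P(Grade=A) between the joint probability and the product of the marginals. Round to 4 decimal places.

P(Cohort=C2) = 0.03 + 0.04 + 0.13 + 0.02 = 0.22.
P(Grade=A) = 0.10 + 0.03 + 0.06 + 0.02 = 0.21.
P(Cohort=C2, Grade=A) − P(Cohort=C2)P(Grade=A) = 0.03 − 0.22×0.21 = -0.0162.

-0.0162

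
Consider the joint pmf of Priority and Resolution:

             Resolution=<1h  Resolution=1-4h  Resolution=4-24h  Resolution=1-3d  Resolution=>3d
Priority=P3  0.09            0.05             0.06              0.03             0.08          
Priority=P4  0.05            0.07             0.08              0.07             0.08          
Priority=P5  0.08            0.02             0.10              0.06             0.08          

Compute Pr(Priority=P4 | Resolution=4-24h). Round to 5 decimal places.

P(Resolution=4-24h) = 0.06 + 0.08 + 0.10 = 0.24.
P(Priority=P4 | Resolution=4-24h) = 0.08/0.24 = 0.33333.

0.33333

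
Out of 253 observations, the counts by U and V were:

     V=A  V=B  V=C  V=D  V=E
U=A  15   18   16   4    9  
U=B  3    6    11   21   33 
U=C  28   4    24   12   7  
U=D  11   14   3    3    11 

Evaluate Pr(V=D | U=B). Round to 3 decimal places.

0.284

Total with U=B: 3 + 6 + 11 + 21 + 33 = 74.
P(V=D | U=B) = 21/74 = 0.284.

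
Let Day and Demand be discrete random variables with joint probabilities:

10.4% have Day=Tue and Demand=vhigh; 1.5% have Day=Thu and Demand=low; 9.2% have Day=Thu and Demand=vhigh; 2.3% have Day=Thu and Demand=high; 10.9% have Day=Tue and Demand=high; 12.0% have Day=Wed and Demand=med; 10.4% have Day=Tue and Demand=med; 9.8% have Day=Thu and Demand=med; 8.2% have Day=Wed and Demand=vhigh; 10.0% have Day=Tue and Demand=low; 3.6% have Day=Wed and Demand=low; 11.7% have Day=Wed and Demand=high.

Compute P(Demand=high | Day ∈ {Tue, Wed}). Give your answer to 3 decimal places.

P(Day=Tue) = 0.100 + 0.104 + 0.109 + 0.104 = 0.417.
P(Day=Wed) = 0.036 + 0.120 + 0.117 + 0.082 = 0.355.
P(Day ∈ {Tue, Wed}) = 0.417 + 0.355 = 0.772; P(Demand=high, Day ∈ {Tue, Wed}) = 0.109 + 0.117 = 0.226.
P(Demand=high | Day ∈ {Tue, Wed}) = 0.226/0.772 = 0.293.

0.293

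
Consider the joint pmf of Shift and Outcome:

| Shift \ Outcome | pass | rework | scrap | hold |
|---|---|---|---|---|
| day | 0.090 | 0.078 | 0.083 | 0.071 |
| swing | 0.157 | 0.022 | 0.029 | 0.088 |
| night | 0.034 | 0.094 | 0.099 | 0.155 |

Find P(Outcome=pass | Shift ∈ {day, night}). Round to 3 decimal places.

P(Shift=day) = 0.090 + 0.078 + 0.083 + 0.071 = 0.322.
P(Shift=night) = 0.034 + 0.094 + 0.099 + 0.155 = 0.382.
P(Shift ∈ {day, night}) = 0.322 + 0.382 = 0.704; P(Outcome=pass, Shift ∈ {day, night}) = 0.090 + 0.034 = 0.124.
P(Outcome=pass | Shift ∈ {day, night}) = 0.124/0.704 = 0.176.

0.176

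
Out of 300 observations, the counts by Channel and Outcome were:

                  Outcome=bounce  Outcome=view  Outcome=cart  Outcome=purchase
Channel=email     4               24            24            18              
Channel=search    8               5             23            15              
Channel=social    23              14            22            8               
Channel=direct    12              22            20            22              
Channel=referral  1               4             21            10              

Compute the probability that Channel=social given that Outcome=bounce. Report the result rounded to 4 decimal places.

0.4792

Total with Outcome=bounce: 4 + 8 + 23 + 12 + 1 = 48.
P(Channel=social | Outcome=bounce) = 23/48 = 0.4792.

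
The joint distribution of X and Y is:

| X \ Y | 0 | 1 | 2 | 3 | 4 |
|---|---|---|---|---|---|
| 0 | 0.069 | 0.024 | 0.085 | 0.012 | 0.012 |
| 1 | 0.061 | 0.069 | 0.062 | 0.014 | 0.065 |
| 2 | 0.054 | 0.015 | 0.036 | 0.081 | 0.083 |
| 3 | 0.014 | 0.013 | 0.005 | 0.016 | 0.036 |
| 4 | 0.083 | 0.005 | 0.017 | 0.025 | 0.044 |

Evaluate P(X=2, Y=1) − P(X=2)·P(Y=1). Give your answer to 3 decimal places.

-0.019

P(X=2) = 0.054 + 0.015 + 0.036 + 0.081 + 0.083 = 0.269.
P(Y=1) = 0.024 + 0.069 + 0.015 + 0.013 + 0.005 = 0.126.
P(X=2, Y=1) − P(X=2)P(Y=1) = 0.015 − 0.269×0.126 = -0.019.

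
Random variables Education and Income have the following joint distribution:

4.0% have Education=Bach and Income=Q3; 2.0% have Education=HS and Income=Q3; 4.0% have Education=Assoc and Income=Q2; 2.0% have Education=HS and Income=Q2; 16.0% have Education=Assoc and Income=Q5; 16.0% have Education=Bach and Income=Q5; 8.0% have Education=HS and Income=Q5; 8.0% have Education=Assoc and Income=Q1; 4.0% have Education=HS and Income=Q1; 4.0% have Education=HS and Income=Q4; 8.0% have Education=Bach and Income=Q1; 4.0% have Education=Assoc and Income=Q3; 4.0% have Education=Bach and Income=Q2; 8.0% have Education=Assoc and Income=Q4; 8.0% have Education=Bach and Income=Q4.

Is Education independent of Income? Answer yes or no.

yes

Every cell satisfies P(Education,Income) = P(Education)·P(Income). For instance P(Education=Bach) = 0.400, P(Income=Q4) = 0.200, and 0.400×0.200 = 0.080 matches the joint entry. So Education and Income are independent.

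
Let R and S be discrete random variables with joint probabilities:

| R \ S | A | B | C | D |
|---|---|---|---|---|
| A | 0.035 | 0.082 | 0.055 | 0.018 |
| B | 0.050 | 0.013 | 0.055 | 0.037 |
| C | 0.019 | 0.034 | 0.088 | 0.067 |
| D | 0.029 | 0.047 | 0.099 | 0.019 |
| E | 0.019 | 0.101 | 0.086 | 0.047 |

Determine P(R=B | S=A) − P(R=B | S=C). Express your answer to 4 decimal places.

P(S=A) = 0.035 + 0.050 + 0.019 + 0.029 + 0.019 = 0.152; P(R=B | S=A) = 0.050/0.152 = 0.32895.
P(S=C) = 0.055 + 0.055 + 0.088 + 0.099 + 0.086 = 0.383; P(R=B | S=C) = 0.055/0.383 = 0.14360.
Difference = 0.1853.

0.1853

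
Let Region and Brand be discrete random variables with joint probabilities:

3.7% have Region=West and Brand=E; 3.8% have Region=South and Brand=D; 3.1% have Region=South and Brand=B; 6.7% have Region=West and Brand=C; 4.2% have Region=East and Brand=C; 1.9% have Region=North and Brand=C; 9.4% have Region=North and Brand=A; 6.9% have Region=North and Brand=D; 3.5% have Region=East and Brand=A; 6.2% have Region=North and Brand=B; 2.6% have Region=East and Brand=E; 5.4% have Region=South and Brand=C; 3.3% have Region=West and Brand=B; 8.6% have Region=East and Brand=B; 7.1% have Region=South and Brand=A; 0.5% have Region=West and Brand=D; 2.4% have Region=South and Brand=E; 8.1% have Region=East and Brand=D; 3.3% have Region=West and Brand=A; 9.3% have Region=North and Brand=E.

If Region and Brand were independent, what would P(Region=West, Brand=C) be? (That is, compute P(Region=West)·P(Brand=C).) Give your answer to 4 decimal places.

0.0319

P(Region=West) = 0.033 + 0.033 + 0.067 + 0.005 + 0.037 = 0.175.
P(Brand=C) = 0.019 + 0.054 + 0.042 + 0.067 = 0.182.
Product: 0.175 × 0.182 = 0.0319.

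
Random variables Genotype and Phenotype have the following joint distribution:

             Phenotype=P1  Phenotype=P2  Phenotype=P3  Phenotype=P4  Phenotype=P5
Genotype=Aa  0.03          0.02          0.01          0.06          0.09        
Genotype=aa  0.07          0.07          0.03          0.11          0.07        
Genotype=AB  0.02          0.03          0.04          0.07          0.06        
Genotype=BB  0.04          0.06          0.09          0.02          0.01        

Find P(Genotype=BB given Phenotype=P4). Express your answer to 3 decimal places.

0.077

P(Phenotype=P4) = 0.06 + 0.11 + 0.07 + 0.02 = 0.26.
P(Genotype=BB | Phenotype=P4) = 0.02/0.26 = 0.077.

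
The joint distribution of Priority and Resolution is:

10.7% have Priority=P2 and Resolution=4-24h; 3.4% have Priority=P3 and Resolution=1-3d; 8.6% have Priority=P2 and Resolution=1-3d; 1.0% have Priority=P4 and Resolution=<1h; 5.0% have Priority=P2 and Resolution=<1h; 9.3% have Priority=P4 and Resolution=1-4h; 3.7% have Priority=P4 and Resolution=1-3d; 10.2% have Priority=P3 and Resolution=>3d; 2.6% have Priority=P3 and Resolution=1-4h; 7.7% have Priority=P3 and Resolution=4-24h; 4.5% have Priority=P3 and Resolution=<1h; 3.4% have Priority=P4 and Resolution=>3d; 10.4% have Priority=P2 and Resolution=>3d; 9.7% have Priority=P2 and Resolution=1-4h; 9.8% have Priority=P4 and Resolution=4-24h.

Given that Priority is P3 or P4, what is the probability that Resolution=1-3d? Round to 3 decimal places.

0.128

P(Priority=P3) = 0.045 + 0.026 + 0.077 + 0.034 + 0.102 = 0.284.
P(Priority=P4) = 0.010 + 0.093 + 0.098 + 0.037 + 0.034 = 0.272.
P(Priority ∈ {P3, P4}) = 0.284 + 0.272 = 0.556; P(Resolution=1-3d, Priority ∈ {P3, P4}) = 0.034 + 0.037 = 0.071.
P(Resolution=1-3d | Priority ∈ {P3, P4}) = 0.071/0.556 = 0.128.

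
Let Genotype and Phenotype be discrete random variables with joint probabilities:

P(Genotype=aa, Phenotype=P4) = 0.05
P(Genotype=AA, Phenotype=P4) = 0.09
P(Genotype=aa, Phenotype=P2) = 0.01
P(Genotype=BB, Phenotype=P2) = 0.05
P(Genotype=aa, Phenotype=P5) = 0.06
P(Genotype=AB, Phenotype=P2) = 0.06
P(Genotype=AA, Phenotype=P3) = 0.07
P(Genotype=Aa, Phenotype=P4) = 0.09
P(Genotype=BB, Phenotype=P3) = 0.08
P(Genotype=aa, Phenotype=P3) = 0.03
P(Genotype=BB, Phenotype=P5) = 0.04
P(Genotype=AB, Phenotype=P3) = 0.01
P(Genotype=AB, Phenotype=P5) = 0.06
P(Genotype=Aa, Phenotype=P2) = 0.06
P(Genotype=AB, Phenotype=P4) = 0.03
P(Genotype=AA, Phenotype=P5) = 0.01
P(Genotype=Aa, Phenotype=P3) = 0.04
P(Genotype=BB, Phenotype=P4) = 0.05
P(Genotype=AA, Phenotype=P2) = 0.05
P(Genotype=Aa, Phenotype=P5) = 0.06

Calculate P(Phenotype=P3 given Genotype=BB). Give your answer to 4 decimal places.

0.3636

P(Genotype=BB) = 0.05 + 0.08 + 0.05 + 0.04 = 0.22.
P(Phenotype=P3 | Genotype=BB) = 0.08/0.22 = 0.3636.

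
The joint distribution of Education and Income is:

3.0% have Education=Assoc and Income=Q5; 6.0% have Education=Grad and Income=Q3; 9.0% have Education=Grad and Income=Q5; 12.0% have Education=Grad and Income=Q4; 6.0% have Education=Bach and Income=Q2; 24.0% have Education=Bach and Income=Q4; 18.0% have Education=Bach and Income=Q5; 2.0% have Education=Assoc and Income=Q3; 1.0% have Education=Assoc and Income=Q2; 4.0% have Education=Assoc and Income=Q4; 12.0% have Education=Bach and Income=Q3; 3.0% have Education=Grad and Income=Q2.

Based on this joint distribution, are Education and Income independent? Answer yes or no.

yes

Every cell satisfies P(Education,Income) = P(Education)·P(Income). For instance P(Education=Grad) = 0.300, P(Income=Q2) = 0.100, and 0.300×0.100 = 0.030 matches the joint entry. So Education and Income are independent.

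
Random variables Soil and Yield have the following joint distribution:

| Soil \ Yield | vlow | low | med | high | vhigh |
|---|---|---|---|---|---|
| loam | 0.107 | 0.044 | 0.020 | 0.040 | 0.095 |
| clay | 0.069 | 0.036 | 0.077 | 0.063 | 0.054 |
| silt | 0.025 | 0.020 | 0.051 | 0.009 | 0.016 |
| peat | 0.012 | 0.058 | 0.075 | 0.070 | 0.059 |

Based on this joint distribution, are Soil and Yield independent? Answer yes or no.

P(Soil=loam) = 0.306 and P(Yield=med) = 0.223, so their product is 0.06824, but P(Soil=loam, Yield=med) = 0.020. Since these differ, Soil and Yield are not independent.

no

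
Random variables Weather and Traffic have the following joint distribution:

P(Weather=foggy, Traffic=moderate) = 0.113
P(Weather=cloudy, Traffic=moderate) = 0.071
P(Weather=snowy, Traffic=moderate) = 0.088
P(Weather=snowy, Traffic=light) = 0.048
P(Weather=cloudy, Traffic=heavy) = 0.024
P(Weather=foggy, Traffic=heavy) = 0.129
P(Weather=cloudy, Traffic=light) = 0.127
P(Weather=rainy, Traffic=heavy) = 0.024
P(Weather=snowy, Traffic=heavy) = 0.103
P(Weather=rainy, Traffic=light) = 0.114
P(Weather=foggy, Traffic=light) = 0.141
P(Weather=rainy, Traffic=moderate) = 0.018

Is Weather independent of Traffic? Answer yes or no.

P(Weather=snowy) = 0.239 and P(Traffic=light) = 0.430, so their product is 0.10277, but P(Weather=snowy, Traffic=light) = 0.048. Since these differ, Weather and Traffic are not independent.

no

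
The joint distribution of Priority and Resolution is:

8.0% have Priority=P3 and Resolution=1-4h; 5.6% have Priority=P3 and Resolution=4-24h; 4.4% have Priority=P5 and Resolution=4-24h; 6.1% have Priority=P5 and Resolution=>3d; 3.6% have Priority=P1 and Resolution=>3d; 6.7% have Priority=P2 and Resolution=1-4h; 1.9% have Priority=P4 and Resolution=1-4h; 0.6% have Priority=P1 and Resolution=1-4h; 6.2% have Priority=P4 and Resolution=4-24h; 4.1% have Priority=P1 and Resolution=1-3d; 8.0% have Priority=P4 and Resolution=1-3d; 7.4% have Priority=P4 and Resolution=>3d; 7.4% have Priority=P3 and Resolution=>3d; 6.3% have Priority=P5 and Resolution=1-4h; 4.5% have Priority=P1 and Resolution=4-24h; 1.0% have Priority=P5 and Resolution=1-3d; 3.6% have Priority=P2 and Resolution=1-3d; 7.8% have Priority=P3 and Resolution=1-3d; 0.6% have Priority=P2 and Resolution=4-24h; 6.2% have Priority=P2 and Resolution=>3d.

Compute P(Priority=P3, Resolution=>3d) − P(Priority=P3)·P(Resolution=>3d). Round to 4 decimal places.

-0.0144

P(Priority=P3) = 0.080 + 0.056 + 0.078 + 0.074 = 0.288.
P(Resolution=>3d) = 0.036 + 0.062 + 0.074 + 0.074 + 0.061 = 0.307.
P(Priority=P3, Resolution=>3d) − P(Priority=P3)P(Resolution=>3d) = 0.074 − 0.288×0.307 = -0.0144.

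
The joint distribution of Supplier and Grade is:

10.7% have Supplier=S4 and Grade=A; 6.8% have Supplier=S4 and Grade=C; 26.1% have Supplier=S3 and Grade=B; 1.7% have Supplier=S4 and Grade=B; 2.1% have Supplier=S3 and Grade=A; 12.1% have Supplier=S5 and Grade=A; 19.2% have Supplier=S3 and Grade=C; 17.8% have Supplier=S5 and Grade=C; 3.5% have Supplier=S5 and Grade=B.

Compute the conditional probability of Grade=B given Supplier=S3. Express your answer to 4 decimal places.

P(Supplier=S3) = 0.021 + 0.261 + 0.192 = 0.474.
P(Grade=B | Supplier=S3) = 0.261/0.474 = 0.5506.

0.5506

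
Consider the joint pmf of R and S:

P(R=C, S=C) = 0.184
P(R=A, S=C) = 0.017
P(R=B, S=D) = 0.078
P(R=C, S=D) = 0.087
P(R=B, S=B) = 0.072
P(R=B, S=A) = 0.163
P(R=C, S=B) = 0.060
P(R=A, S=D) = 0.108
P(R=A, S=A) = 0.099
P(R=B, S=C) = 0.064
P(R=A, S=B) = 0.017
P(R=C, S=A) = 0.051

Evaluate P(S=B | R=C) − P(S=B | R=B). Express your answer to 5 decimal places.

-0.03391

P(R=C) = 0.051 + 0.060 + 0.184 + 0.087 = 0.382; P(S=B | R=C) = 0.060/0.382 = 0.157068.
P(R=B) = 0.163 + 0.072 + 0.064 + 0.078 = 0.377; P(S=B | R=B) = 0.072/0.377 = 0.190981.
Difference = -0.03391.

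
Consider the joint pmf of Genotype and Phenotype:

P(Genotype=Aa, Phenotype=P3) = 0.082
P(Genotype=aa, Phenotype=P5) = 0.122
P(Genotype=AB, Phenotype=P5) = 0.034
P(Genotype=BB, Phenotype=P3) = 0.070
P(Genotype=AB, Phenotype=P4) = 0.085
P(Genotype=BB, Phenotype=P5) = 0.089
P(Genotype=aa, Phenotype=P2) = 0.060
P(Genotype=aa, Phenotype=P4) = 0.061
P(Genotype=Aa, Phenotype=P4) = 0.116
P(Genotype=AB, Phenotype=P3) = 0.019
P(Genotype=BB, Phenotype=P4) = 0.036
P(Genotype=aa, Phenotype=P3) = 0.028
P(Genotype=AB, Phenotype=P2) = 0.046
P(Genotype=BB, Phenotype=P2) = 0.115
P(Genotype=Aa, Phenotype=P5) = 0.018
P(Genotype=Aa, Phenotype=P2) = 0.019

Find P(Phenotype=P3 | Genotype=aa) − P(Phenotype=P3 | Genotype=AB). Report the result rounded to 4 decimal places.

0.0001

P(Genotype=aa) = 0.060 + 0.028 + 0.061 + 0.122 = 0.271; P(Phenotype=P3 | Genotype=aa) = 0.028/0.271 = 0.10332.
P(Genotype=AB) = 0.046 + 0.019 + 0.085 + 0.034 = 0.184; P(Phenotype=P3 | Genotype=AB) = 0.019/0.184 = 0.10326.
Difference = 0.0001.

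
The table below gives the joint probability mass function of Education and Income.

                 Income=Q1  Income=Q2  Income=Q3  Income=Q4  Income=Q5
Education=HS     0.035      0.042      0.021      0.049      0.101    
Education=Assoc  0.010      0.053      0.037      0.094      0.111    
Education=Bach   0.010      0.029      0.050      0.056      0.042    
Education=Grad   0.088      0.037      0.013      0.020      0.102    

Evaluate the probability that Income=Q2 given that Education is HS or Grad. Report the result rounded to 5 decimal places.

0.15551

P(Education=HS) = 0.035 + 0.042 + 0.021 + 0.049 + 0.101 = 0.248.
P(Education=Grad) = 0.088 + 0.037 + 0.013 + 0.020 + 0.102 = 0.260.
P(Education ∈ {HS, Grad}) = 0.248 + 0.260 = 0.508; P(Income=Q2, Education ∈ {HS, Grad}) = 0.042 + 0.037 = 0.079.
P(Income=Q2 | Education ∈ {HS, Grad}) = 0.079/0.508 = 0.15551.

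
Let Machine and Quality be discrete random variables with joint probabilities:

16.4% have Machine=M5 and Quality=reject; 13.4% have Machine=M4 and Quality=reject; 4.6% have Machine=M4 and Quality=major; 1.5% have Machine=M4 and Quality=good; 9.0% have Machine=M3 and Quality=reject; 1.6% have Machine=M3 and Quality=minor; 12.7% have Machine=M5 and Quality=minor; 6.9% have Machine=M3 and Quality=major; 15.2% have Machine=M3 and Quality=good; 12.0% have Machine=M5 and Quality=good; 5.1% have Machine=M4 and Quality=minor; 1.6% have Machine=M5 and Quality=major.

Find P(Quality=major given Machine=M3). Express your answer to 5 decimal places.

0.21101

P(Machine=M3) = 0.152 + 0.016 + 0.069 + 0.090 = 0.327.
P(Quality=major | Machine=M3) = 0.069/0.327 = 0.21101.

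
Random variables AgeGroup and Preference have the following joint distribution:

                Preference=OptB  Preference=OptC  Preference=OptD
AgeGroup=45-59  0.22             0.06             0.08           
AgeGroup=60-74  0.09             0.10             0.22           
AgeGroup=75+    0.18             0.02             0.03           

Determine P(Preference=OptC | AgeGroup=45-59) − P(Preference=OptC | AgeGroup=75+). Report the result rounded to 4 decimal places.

P(AgeGroup=45-59) = 0.22 + 0.06 + 0.08 = 0.36; P(Preference=OptC | AgeGroup=45-59) = 0.06/0.36 = 0.16667.
P(AgeGroup=75+) = 0.18 + 0.02 + 0.03 = 0.23; P(Preference=OptC | AgeGroup=75+) = 0.02/0.23 = 0.08696.
Difference = 0.0797.

0.0797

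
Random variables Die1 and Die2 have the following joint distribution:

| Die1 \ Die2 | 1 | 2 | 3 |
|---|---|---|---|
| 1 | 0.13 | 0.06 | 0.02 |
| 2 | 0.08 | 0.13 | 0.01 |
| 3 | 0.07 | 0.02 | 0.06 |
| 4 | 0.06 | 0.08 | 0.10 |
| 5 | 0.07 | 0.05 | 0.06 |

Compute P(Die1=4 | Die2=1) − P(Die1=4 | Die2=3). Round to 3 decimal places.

-0.254

P(Die2=1) = 0.13 + 0.08 + 0.07 + 0.06 + 0.07 = 0.41; P(Die1=4 | Die2=1) = 0.06/0.41 = 0.1463.
P(Die2=3) = 0.02 + 0.01 + 0.06 + 0.10 + 0.06 = 0.25; P(Die1=4 | Die2=3) = 0.10/0.25 = 0.4000.
Difference = -0.254.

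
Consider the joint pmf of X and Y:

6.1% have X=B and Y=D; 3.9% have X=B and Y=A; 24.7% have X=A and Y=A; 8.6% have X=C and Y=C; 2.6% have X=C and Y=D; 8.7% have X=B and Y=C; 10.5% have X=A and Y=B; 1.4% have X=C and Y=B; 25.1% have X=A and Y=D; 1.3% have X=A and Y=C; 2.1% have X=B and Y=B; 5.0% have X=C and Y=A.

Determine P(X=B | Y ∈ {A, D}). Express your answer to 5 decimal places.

0.14837

P(Y=A) = 0.247 + 0.039 + 0.050 = 0.336.
P(Y=D) = 0.251 + 0.061 + 0.026 = 0.338.
P(Y ∈ {A, D}) = 0.336 + 0.338 = 0.674; P(X=B, Y ∈ {A, D}) = 0.039 + 0.061 = 0.100.
P(X=B | Y ∈ {A, D}) = 0.100/0.674 = 0.14837.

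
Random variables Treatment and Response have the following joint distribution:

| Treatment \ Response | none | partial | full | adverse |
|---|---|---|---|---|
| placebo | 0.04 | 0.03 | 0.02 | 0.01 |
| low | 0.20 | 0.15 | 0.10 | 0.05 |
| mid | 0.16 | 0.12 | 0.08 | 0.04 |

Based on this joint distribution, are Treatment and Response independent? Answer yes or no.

yes

Every cell satisfies P(Treatment,Response) = P(Treatment)·P(Response). For instance P(Treatment=placebo) = 0.10, P(Response=full) = 0.20, and 0.10×0.20 = 0.02 matches the joint entry. So Treatment and Response are independent.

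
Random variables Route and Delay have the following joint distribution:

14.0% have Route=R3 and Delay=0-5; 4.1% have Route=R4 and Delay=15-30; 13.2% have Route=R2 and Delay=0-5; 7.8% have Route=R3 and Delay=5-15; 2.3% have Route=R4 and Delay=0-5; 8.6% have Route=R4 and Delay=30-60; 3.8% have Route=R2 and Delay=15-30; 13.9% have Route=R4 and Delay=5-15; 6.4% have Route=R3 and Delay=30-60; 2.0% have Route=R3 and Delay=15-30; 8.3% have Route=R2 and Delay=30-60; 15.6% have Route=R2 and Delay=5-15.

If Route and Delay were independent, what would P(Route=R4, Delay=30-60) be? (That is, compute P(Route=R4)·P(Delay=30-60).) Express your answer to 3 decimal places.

P(Route=R4) = 0.023 + 0.139 + 0.041 + 0.086 = 0.289.
P(Delay=30-60) = 0.083 + 0.064 + 0.086 = 0.233.
Product: 0.289 × 0.233 = 0.067.

0.067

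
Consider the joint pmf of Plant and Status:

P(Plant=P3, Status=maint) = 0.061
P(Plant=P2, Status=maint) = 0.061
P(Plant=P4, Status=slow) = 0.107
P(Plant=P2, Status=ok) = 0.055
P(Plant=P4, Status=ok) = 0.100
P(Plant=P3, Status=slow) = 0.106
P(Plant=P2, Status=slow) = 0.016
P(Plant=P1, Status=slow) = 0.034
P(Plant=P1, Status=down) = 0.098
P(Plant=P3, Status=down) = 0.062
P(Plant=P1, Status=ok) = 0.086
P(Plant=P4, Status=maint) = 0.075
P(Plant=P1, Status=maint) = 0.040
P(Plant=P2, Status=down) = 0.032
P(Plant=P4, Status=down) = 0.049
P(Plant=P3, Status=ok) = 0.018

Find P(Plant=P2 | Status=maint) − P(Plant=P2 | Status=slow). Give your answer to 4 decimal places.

0.1965

P(Status=maint) = 0.040 + 0.061 + 0.061 + 0.075 = 0.237; P(Plant=P2 | Status=maint) = 0.061/0.237 = 0.25738.
P(Status=slow) = 0.034 + 0.016 + 0.106 + 0.107 = 0.263; P(Plant=P2 | Status=slow) = 0.016/0.263 = 0.06084.
Difference = 0.1965.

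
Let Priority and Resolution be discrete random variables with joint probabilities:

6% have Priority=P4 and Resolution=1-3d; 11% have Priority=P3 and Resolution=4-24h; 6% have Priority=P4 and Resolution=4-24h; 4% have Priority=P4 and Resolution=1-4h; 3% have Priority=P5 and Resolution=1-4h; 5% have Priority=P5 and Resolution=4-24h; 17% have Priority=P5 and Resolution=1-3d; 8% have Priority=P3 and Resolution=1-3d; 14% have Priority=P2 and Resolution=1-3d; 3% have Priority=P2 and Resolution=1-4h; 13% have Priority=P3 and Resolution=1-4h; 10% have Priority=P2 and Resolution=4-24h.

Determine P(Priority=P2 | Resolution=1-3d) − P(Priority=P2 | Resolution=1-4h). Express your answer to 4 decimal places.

P(Resolution=1-3d) = 0.14 + 0.08 + 0.06 + 0.17 = 0.45; P(Priority=P2 | Resolution=1-3d) = 0.14/0.45 = 0.31111.
P(Resolution=1-4h) = 0.03 + 0.13 + 0.04 + 0.03 = 0.23; P(Priority=P2 | Resolution=1-4h) = 0.03/0.23 = 0.13043.
Difference = 0.1807.

0.1807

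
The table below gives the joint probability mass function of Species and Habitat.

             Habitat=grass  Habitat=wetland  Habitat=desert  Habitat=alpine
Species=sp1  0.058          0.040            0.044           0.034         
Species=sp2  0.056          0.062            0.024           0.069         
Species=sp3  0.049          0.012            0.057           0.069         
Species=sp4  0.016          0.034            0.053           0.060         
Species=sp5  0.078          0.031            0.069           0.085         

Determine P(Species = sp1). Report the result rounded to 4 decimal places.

P(Species=sp1) = 0.058 + 0.040 + 0.044 + 0.034 = 0.176.

0.1760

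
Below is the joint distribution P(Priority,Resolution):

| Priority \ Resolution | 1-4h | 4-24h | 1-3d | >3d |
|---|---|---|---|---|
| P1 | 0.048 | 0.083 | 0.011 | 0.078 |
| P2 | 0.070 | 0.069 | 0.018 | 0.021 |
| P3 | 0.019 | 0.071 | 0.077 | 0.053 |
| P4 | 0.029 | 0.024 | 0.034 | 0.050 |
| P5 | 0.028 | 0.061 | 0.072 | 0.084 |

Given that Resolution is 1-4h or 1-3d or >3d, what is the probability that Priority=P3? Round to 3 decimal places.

0.215

P(Resolution=1-4h) = 0.048 + 0.070 + 0.019 + 0.029 + 0.028 = 0.194.
P(Resolution=1-3d) = 0.011 + 0.018 + 0.077 + 0.034 + 0.072 = 0.212.
P(Resolution=>3d) = 0.078 + 0.021 + 0.053 + 0.050 + 0.084 = 0.286.
P(Resolution ∈ {1-4h, 1-3d, >3d}) = 0.194 + 0.212 + 0.286 = 0.692; P(Priority=P3, Resolution ∈ {1-4h, 1-3d, >3d}) = 0.019 + 0.077 + 0.053 = 0.149.
P(Priority=P3 | Resolution ∈ {1-4h, 1-3d, >3d}) = 0.149/0.692 = 0.215.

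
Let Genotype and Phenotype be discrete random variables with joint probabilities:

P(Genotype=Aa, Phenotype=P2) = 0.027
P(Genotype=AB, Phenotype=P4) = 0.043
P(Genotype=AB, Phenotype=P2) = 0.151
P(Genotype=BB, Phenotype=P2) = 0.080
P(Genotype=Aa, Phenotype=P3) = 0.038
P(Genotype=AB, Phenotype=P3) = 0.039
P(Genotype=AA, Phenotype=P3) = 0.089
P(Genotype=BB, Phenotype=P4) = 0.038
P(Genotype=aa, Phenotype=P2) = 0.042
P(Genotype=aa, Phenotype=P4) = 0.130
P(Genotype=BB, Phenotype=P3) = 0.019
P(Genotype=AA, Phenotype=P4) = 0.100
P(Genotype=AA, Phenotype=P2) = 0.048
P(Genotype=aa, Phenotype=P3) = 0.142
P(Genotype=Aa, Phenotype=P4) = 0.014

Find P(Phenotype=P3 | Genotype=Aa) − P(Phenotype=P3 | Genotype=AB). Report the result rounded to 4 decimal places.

0.3136

P(Genotype=Aa) = 0.027 + 0.038 + 0.014 = 0.079; P(Phenotype=P3 | Genotype=Aa) = 0.038/0.079 = 0.48101.
P(Genotype=AB) = 0.151 + 0.039 + 0.043 = 0.233; P(Phenotype=P3 | Genotype=AB) = 0.039/0.233 = 0.16738.
Difference = 0.3136.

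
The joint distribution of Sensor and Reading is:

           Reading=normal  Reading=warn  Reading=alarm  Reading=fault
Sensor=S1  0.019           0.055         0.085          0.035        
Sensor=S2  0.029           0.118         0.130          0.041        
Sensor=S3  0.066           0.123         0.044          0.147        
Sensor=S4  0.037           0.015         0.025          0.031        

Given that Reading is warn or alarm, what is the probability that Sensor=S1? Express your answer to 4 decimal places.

0.2353

P(Reading=warn) = 0.055 + 0.118 + 0.123 + 0.015 = 0.311.
P(Reading=alarm) = 0.085 + 0.130 + 0.044 + 0.025 = 0.284.
P(Reading ∈ {warn, alarm}) = 0.311 + 0.284 = 0.595; P(Sensor=S1, Reading ∈ {warn, alarm}) = 0.055 + 0.085 = 0.140.
P(Sensor=S1 | Reading ∈ {warn, alarm}) = 0.140/0.595 = 0.2353.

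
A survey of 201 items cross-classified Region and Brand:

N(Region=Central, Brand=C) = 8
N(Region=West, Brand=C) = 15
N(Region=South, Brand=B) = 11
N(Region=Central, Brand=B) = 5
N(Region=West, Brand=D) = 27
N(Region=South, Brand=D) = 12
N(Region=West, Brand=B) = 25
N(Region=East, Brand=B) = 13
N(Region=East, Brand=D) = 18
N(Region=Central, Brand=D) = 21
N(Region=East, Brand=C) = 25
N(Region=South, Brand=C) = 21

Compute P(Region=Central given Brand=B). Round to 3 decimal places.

Total with Brand=B: 11 + 13 + 25 + 5 = 54.
P(Region=Central | Brand=B) = 5/54 = 0.093.

0.093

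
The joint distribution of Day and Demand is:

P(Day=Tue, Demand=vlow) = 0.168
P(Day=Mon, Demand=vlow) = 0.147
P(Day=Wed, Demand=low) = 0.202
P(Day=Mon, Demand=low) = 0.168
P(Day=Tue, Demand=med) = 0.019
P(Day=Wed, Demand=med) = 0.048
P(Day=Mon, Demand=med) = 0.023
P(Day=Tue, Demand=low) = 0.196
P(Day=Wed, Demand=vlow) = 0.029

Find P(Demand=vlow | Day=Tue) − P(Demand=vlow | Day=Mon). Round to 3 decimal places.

P(Day=Tue) = 0.168 + 0.196 + 0.019 = 0.383; P(Demand=vlow | Day=Tue) = 0.168/0.383 = 0.4386.
P(Day=Mon) = 0.147 + 0.168 + 0.023 = 0.338; P(Demand=vlow | Day=Mon) = 0.147/0.338 = 0.4349.
Difference = 0.004.

0.004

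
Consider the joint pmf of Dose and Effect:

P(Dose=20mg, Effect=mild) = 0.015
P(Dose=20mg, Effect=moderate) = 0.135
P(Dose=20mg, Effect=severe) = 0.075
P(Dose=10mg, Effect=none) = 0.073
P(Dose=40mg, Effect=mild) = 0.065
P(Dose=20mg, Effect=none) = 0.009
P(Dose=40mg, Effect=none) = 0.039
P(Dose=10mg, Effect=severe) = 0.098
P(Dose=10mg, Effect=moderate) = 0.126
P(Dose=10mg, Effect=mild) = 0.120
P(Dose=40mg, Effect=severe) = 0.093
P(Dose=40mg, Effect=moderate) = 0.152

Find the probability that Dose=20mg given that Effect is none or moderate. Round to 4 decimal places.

P(Effect=none) = 0.073 + 0.009 + 0.039 = 0.121.
P(Effect=moderate) = 0.126 + 0.135 + 0.152 = 0.413.
P(Effect ∈ {none, moderate}) = 0.121 + 0.413 = 0.534; P(Dose=20mg, Effect ∈ {none, moderate}) = 0.009 + 0.135 = 0.144.
P(Dose=20mg | Effect ∈ {none, moderate}) = 0.144/0.534 = 0.2697.

0.2697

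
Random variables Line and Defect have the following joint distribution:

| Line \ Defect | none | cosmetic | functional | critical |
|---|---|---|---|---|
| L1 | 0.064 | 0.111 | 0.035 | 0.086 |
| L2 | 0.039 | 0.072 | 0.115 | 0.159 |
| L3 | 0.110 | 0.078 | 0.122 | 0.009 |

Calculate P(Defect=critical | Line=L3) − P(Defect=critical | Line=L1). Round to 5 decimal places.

-0.26233

P(Line=L3) = 0.110 + 0.078 + 0.122 + 0.009 = 0.319; P(Defect=critical | Line=L3) = 0.009/0.319 = 0.028213.
P(Line=L1) = 0.064 + 0.111 + 0.035 + 0.086 = 0.296; P(Defect=critical | Line=L1) = 0.086/0.296 = 0.290541.
Difference = -0.26233.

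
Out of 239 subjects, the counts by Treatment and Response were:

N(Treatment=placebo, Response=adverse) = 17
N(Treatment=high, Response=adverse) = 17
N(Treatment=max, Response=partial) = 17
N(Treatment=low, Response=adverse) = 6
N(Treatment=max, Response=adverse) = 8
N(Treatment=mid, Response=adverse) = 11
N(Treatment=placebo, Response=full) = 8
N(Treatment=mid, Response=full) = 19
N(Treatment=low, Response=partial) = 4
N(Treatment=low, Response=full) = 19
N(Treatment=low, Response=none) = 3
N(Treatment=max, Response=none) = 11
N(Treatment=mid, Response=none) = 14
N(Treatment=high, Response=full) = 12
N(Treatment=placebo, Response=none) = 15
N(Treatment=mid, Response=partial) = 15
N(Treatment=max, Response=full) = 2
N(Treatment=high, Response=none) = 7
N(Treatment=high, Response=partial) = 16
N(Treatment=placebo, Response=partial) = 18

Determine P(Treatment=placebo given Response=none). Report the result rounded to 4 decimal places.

0.3000

Total with Response=none: 15 + 3 + 14 + 7 + 11 = 50.
P(Treatment=placebo | Response=none) = 15/50 = 0.3000.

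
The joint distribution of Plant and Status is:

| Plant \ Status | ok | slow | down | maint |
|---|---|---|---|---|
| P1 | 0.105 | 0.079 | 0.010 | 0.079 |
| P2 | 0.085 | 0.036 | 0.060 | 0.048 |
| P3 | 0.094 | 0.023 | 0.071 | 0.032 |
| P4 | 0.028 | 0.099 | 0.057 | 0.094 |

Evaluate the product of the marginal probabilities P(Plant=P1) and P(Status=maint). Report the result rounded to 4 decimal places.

P(Plant=P1) = 0.105 + 0.079 + 0.010 + 0.079 = 0.273.
P(Status=maint) = 0.079 + 0.048 + 0.032 + 0.094 = 0.253.
Product: 0.273 × 0.253 = 0.0691.

0.0691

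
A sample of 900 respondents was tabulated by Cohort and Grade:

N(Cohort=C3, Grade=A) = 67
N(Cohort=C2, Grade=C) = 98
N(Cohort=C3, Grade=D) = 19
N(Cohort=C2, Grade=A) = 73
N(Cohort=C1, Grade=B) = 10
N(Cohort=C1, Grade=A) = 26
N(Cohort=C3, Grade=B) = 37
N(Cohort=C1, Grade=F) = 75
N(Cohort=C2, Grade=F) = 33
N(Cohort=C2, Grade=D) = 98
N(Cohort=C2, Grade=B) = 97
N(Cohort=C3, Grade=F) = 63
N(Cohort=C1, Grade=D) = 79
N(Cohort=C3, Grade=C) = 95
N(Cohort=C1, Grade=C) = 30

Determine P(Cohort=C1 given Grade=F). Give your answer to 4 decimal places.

Total with Grade=F: 75 + 33 + 63 = 171.
P(Cohort=C1 | Grade=F) = 75/171 = 0.4386.

0.4386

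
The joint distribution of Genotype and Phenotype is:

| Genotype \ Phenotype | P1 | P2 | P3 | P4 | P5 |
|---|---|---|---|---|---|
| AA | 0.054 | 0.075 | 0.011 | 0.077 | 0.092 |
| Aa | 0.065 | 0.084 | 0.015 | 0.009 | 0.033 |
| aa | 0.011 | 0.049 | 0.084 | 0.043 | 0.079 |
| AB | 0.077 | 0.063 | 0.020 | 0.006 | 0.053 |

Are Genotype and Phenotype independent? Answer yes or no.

no

P(Genotype=aa) = 0.266 and P(Phenotype=P3) = 0.130, so their product is 0.03458, but P(Genotype=aa, Phenotype=P3) = 0.084. Since these differ, Genotype and Phenotype are not independent.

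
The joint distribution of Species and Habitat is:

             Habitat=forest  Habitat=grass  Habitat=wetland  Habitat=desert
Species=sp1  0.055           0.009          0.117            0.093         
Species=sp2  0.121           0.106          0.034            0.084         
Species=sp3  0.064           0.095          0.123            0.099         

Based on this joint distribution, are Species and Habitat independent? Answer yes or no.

no

P(Species=sp2) = 0.345 and P(Habitat=wetland) = 0.274, so their product is 0.09453, but P(Species=sp2, Habitat=wetland) = 0.034. Since these differ, Species and Habitat are not independent.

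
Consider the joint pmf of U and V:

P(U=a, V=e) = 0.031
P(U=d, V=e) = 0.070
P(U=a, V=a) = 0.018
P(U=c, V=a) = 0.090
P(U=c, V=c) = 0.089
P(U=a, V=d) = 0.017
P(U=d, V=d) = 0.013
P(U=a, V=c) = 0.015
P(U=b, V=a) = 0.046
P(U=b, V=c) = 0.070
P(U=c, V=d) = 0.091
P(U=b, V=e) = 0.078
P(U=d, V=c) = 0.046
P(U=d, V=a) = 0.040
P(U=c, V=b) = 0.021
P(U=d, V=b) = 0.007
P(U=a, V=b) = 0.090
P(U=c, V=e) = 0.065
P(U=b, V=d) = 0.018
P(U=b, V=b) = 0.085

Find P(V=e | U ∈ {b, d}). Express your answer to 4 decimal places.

0.3129

P(U=b) = 0.046 + 0.085 + 0.070 + 0.018 + 0.078 = 0.297.
P(U=d) = 0.040 + 0.007 + 0.046 + 0.013 + 0.070 = 0.176.
P(U ∈ {b, d}) = 0.297 + 0.176 = 0.473; P(V=e, U ∈ {b, d}) = 0.078 + 0.070 = 0.148.
P(V=e | U ∈ {b, d}) = 0.148/0.473 = 0.3129.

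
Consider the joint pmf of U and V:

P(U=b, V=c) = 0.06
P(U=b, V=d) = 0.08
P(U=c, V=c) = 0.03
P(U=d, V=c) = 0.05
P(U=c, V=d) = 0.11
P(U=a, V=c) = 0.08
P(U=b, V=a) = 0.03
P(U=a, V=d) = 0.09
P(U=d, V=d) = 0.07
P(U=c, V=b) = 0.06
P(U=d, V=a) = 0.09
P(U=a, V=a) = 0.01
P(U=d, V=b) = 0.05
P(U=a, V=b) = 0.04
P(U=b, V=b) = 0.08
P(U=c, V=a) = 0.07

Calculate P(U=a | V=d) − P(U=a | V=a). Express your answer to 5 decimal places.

0.20714

P(V=d) = 0.09 + 0.08 + 0.11 + 0.07 = 0.35; P(U=a | V=d) = 0.09/0.35 = 0.257143.
P(V=a) = 0.01 + 0.03 + 0.07 + 0.09 = 0.20; P(U=a | V=a) = 0.01/0.20 = 0.050000.
Difference = 0.20714.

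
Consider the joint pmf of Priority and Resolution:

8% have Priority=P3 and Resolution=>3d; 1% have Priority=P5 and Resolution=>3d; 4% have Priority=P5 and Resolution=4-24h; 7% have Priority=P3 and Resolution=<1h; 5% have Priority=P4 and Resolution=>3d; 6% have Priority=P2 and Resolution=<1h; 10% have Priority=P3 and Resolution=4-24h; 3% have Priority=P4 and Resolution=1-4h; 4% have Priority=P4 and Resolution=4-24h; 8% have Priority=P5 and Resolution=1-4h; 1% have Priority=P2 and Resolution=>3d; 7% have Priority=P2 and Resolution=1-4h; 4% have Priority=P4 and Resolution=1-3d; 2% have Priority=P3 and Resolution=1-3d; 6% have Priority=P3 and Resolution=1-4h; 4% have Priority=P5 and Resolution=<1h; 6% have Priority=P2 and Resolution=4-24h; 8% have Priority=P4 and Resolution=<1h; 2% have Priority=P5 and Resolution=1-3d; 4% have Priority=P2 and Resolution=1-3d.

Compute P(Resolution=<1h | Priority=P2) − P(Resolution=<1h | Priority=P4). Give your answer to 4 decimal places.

P(Priority=P2) = 0.06 + 0.07 + 0.06 + 0.04 + 0.01 = 0.24; P(Resolution=<1h | Priority=P2) = 0.06/0.24 = 0.25000.
P(Priority=P4) = 0.08 + 0.03 + 0.04 + 0.04 + 0.05 = 0.24; P(Resolution=<1h | Priority=P4) = 0.08/0.24 = 0.33333.
Difference = -0.0833.

-0.0833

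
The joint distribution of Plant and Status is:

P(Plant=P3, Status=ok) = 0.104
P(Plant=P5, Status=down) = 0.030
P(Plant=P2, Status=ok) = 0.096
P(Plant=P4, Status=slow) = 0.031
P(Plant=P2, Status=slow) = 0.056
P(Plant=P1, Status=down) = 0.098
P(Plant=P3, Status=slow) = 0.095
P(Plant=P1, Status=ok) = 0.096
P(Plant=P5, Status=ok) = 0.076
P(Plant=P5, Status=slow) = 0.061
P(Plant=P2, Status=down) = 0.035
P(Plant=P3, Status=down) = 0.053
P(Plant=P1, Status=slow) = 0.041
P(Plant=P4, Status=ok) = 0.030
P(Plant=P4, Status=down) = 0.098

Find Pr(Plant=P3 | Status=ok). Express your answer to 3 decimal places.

P(Status=ok) = 0.096 + 0.096 + 0.104 + 0.030 + 0.076 = 0.402.
P(Plant=P3 | Status=ok) = 0.104/0.402 = 0.259.

0.259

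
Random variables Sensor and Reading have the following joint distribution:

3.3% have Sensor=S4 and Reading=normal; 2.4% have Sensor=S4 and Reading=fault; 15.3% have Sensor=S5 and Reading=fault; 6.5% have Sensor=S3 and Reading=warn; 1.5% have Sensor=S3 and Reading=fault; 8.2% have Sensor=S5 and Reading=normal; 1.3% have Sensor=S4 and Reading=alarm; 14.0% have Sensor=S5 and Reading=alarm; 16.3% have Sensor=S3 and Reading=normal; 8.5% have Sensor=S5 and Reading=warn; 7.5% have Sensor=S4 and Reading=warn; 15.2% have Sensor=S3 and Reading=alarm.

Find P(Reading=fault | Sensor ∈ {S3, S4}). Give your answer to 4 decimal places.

0.0722

P(Sensor=S3) = 0.163 + 0.065 + 0.152 + 0.015 = 0.395.
P(Sensor=S4) = 0.033 + 0.075 + 0.013 + 0.024 = 0.145.
P(Sensor ∈ {S3, S4}) = 0.395 + 0.145 = 0.540; P(Reading=fault, Sensor ∈ {S3, S4}) = 0.015 + 0.024 = 0.039.
P(Reading=fault | Sensor ∈ {S3, S4}) = 0.039/0.540 = 0.0722.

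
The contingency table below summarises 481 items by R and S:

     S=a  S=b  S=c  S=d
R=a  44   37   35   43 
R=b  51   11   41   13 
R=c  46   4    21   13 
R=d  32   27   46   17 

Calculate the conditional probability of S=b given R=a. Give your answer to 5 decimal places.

0.23270

Total with R=a: 44 + 37 + 35 + 43 = 159.
P(S=b | R=a) = 37/159 = 0.23270.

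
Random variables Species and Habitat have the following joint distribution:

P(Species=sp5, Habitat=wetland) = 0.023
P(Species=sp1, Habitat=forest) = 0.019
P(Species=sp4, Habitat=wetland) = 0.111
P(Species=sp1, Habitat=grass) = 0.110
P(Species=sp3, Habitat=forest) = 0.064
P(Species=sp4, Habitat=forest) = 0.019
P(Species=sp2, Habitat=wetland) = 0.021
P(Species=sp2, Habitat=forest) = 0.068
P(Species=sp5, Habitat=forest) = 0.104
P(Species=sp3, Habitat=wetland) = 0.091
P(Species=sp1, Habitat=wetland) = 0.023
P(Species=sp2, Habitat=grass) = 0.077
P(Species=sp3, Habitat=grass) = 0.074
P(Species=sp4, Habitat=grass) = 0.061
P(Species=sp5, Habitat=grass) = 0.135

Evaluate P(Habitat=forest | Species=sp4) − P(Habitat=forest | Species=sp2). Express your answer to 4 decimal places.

-0.3102

P(Species=sp4) = 0.019 + 0.061 + 0.111 = 0.191; P(Habitat=forest | Species=sp4) = 0.019/0.191 = 0.09948.
P(Species=sp2) = 0.068 + 0.077 + 0.021 = 0.166; P(Habitat=forest | Species=sp2) = 0.068/0.166 = 0.40964.
Difference = -0.3102.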